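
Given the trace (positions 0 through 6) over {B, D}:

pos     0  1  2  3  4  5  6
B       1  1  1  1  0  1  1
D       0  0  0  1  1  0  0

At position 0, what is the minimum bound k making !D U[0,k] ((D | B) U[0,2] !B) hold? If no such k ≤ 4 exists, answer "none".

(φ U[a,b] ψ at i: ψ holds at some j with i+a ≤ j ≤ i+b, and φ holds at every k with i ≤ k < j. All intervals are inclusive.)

2

Need earliest j ≥ 0 with ((D | B) U[0,2] !B), and !D at every k in [0,j-1].
  j=0: rhs fails.
  j=1: rhs fails.
  j=2: rhs holds; lhs holds on [0,1]. k = 2.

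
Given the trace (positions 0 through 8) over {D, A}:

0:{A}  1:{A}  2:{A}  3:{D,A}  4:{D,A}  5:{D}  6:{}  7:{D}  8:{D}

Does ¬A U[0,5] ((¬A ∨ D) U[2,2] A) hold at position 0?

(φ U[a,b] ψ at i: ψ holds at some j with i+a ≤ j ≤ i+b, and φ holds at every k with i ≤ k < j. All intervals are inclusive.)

Does not hold

Need some j in [0,5] with ((¬A ∨ D) U[2,2] A), and ¬A at every k in [0,j-1].
  j=0: ((¬A ∨ D) U[2,2] A) — fails.
  j=1: ((¬A ∨ D) U[2,2] A) — fails.
  j=2: ((¬A ∨ D) U[2,2] A) — fails.
  j=3: ((¬A ∨ D) U[2,2] A) — fails.
  j=4: ((¬A ∨ D) U[2,2] A) — fails.
  j=5: ((¬A ∨ D) U[2,2] A) — fails.
No j in the window works → until fails.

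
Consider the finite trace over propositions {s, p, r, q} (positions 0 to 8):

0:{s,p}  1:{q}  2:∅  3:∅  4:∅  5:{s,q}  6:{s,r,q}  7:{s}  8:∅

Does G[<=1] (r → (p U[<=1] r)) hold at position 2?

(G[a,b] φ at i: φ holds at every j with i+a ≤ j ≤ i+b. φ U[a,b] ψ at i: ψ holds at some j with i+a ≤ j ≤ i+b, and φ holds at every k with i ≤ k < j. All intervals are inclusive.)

True

Check (r → (p U[<=1] r)) at every j in [2,3]:
  j=2: antecedent false → ✓
  j=3: antecedent false → ✓
All positions satisfy it → formula holds.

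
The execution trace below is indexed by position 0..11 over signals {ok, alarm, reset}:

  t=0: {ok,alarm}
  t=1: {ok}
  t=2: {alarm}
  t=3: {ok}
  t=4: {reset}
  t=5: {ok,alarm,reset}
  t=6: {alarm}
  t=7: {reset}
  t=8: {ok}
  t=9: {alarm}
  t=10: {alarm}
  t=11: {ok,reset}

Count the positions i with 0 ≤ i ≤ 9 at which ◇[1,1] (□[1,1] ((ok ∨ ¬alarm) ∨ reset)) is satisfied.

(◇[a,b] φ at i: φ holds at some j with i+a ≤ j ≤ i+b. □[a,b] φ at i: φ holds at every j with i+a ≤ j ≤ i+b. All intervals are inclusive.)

6

Evaluate at each i in [0,9]:
  i=0: ✗ (none in [1,1])
  i=1: ✓ (witness j=2)
  i=2: ✓ (witness j=3)
  i=3: ✓ (witness j=4)
  i=4: ✗ (none in [5,5])
  i=5: ✓ (witness j=6)
  i=6: ✓ (witness j=7)
  i=7: ✗ (none in [8,8])
  i=8: ✗ (none in [9,9])
  i=9: ✓ (witness j=10)
Positions where it holds: {1, 2, 3, 5, 6, 9} → 6.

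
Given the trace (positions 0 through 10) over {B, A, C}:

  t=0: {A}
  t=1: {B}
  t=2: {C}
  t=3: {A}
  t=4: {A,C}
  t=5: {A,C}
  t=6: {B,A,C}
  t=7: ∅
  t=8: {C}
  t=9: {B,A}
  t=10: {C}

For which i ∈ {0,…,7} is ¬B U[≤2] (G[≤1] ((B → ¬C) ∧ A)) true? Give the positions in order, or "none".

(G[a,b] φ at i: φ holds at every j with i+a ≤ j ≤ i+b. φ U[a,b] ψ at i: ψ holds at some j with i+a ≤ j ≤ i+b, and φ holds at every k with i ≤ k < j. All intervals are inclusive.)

2, 3, 4

Evaluate at each i in [0,7]:
  i=0: ✗ (no rhs in [0,2])
  i=1: ✗ (lhs fails at k=1 before rhs at j=3)
  i=2: ✓ (rhs at j=3; lhs holds on [2,2])
  i=3: ✓ (rhs at j=3)
  i=4: ✓ (rhs at j=4)
  i=5: ✗ (no rhs in [5,7])
  i=6: ✗ (no rhs in [6,8])
  i=7: ✗ (no rhs in [7,9])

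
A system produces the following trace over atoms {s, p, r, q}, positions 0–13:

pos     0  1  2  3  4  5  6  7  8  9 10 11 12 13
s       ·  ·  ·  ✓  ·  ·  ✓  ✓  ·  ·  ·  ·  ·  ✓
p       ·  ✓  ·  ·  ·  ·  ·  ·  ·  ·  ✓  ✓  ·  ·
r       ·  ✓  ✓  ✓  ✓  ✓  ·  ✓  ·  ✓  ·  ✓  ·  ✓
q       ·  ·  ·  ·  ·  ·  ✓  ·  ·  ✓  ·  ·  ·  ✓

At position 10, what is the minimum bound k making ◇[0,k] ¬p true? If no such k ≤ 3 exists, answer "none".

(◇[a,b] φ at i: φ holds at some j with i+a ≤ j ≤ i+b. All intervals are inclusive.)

Scan j = 10,11,… for ¬p:
  j=10: fails
  j=11: fails
  j=12: holds
First hit at j=12, so smallest k = 12-10 = 2.

2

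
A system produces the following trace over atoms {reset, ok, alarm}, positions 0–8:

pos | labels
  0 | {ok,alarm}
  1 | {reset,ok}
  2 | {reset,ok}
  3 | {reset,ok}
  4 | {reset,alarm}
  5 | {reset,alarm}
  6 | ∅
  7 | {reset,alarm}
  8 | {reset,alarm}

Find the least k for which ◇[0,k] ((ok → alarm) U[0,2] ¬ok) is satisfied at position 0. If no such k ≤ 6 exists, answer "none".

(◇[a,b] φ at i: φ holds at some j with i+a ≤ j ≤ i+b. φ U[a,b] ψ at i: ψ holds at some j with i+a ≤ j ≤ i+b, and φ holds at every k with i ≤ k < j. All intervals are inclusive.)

4

Scan j = 0,1,… for ((ok → alarm) U[0,2] ¬ok):
  j=0: fails
  j=1: fails
  j=2: fails
  j=3: fails
  j=4: holds
First hit at j=4, so smallest k = 4-0 = 4.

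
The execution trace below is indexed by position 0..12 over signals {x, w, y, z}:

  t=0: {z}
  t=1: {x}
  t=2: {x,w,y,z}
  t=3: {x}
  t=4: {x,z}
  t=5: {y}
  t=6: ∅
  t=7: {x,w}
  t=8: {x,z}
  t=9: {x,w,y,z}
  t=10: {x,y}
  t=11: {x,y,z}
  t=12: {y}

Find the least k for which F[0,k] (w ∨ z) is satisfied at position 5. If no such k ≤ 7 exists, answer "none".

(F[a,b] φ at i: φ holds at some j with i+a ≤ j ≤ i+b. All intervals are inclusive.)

Scan j = 5,6,… for (w ∨ z):
  j=5: fails
  j=6: fails
  j=7: holds
First hit at j=7, so smallest k = 7-5 = 2.

2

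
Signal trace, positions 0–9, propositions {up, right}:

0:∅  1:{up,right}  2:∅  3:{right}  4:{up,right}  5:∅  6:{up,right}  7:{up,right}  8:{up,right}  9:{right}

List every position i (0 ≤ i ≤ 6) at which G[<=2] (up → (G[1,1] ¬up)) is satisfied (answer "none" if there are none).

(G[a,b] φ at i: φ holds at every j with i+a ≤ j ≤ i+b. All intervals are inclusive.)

Evaluate at each i in [0,6]:
  i=0: ✓ (all of [0,2])
  i=1: ✓ (all of [1,3])
  i=2: ✓ (all of [2,4])
  i=3: ✓ (all of [3,5])
  i=4: ✗ (fails at j=6)
  i=5: ✗ (fails at j=6)
  i=6: ✗ (fails at j=6)

0, 1, 2, 3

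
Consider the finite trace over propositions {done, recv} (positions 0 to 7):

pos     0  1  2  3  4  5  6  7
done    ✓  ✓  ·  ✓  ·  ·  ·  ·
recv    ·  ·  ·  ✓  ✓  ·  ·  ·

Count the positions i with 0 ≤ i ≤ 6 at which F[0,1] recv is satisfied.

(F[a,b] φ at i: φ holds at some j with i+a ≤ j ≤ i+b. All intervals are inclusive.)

Evaluate at each i in [0,6]:
  i=0: ✗ (none in [0,1])
  i=1: ✗ (none in [1,2])
  i=2: ✓ (witness j=3)
  i=3: ✓ (witness j=3)
  i=4: ✓ (witness j=4)
  i=5: ✗ (none in [5,6])
  i=6: ✗ (none in [6,7])
Positions where it holds: {2, 3, 4} → 3.

3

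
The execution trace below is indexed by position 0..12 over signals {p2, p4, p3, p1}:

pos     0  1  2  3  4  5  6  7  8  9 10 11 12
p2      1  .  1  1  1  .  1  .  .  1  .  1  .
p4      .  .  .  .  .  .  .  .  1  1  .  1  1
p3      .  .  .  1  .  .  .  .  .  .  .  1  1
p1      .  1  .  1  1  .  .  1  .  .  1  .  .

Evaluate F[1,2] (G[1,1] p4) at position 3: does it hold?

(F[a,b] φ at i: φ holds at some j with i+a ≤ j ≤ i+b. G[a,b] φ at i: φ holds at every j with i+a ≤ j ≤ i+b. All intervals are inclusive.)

Does not hold

Check G[1,1] p4 at each j in [4,5]:
  j=4: fails at 5
  j=5: fails at 6
No position in the window satisfies it → formula fails.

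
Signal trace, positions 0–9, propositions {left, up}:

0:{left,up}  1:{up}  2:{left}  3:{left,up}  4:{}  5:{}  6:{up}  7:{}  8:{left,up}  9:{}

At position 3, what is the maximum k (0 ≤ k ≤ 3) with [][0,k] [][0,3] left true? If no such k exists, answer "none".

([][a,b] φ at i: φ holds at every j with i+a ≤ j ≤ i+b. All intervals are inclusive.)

none

[][0,3] left must hold from j=3 onward; find where it first fails.
  j=3: fails → no k works.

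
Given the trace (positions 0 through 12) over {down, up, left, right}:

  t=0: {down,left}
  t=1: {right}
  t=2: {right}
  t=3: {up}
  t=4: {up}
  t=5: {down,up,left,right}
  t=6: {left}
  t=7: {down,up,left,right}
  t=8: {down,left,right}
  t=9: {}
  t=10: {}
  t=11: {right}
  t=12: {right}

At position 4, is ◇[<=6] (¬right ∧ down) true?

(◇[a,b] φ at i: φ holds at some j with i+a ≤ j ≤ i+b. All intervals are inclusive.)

Check (¬right ∧ down) at each j in [4,10]:
  j=4: false
  j=5: false
  j=6: false
  j=7: false
  j=8: false
  j=9: false
  j=10: false
No position in the window satisfies it → formula fails.

False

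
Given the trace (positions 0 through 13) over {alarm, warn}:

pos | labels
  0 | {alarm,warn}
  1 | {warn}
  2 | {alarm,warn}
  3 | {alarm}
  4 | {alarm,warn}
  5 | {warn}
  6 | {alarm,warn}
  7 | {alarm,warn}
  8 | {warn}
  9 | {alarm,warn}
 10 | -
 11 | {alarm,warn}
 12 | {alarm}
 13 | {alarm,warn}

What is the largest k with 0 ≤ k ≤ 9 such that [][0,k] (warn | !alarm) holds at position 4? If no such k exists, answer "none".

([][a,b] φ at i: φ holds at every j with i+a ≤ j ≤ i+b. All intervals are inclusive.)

7

(warn | !alarm) must hold from j=4 onward; find where it first fails.
  j=4: holds
  j=5: holds
  j=6: holds
  j=7: holds
  j=8: holds
  j=9: holds
  j=10: holds
  j=11: holds
  j=12: fails
Holds on [4,11], so largest k = 7.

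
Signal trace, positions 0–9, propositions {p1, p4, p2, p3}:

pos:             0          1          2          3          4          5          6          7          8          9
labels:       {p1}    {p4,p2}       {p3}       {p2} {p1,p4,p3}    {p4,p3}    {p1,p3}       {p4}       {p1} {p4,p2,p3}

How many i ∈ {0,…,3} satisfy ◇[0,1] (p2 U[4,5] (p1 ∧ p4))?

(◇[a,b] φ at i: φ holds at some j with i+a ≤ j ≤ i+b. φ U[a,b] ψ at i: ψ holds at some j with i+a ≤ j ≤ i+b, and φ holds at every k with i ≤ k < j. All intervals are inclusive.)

0

Evaluate at each i in [0,3]:
  i=0: ✗ (none in [0,1])
  i=1: ✗ (none in [1,2])
  i=2: ✗ (none in [2,3])
  i=3: ✗ (none in [3,4])
Positions where it holds: {} → 0.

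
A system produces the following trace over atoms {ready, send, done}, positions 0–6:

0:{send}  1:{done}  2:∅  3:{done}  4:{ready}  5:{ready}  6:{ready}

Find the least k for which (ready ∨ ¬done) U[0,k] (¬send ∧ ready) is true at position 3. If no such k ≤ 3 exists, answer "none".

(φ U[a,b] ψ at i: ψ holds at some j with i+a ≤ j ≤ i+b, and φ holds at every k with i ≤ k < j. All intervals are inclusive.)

Need earliest j ≥ 3 with (¬send ∧ ready), and (ready ∨ ¬done) at every k in [3,j-1].
  j=3: rhs fails.
  j=4: rhs holds but lhs fails at k=3.
  j=5: rhs holds but lhs fails at k=3.
  j=6: rhs holds but lhs fails at k=3.
No witness within the range → none.

none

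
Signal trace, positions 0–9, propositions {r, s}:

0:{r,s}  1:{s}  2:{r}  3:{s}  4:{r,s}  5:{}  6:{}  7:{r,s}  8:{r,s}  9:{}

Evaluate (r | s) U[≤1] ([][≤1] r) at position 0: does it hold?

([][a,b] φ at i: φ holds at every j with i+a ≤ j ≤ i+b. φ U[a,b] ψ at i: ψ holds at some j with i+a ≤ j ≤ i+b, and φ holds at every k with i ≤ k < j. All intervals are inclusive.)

No

Need some j in [0,1] with [][≤1] r, and (r | s) at every k in [0,j-1].
  j=0: [][≤1] r — fails at 1.
  j=1: [][≤1] r — fails at 1.
No j in the window works → until fails.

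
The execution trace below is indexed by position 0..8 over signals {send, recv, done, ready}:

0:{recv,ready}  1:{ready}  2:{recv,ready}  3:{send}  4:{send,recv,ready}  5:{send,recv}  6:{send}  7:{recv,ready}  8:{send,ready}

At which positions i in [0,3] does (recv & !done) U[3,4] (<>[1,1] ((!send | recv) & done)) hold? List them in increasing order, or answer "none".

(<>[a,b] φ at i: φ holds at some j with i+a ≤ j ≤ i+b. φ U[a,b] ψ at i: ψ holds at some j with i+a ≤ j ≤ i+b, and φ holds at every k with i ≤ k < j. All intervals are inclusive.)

none

Evaluate at each i in [0,3]:
  i=0: ✗ (no rhs in [3,4])
  i=1: ✗ (no rhs in [4,5])
  i=2: ✗ (no rhs in [5,6])
  i=3: ✗ (no rhs in [6,7])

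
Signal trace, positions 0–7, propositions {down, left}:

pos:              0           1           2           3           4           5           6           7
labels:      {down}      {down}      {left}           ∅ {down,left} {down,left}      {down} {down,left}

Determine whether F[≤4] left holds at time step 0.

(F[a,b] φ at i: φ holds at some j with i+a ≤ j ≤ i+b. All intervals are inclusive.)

Check left at each j in [0,4]:
  j=0: false
  j=1: false
  j=2: true
  j=3: false
  j=4: true
Found at j=2 → formula holds.

True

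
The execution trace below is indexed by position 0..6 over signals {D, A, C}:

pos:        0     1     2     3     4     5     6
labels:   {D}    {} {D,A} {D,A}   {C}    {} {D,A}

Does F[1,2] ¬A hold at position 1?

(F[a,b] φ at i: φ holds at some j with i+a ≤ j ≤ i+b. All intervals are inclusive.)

False

Check ¬A at each j in [2,3]:
  j=2: false
  j=3: false
No position in the window satisfies it → formula fails.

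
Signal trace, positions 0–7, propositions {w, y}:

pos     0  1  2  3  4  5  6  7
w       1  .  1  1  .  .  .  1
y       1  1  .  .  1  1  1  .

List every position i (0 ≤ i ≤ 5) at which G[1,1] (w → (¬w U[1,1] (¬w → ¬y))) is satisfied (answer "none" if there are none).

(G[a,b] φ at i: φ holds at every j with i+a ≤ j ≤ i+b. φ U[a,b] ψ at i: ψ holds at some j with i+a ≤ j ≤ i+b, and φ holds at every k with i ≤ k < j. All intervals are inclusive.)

Evaluate at each i in [0,5]:
  i=0: ✓ (all of [1,1])
  i=1: ✗ (fails at j=2)
  i=2: ✗ (fails at j=3)
  i=3: ✓ (all of [4,4])
  i=4: ✓ (all of [5,5])
  i=5: ✓ (all of [6,6])

0, 3, 4, 5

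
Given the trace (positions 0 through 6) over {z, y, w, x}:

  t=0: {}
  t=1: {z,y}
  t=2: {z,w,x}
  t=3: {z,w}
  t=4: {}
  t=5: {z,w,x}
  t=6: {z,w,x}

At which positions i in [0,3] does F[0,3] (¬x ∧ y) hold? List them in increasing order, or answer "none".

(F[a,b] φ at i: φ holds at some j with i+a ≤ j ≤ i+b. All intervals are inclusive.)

0, 1

Evaluate at each i in [0,3]:
  i=0: ✓ (witness j=1)
  i=1: ✓ (witness j=1)
  i=2: ✗ (none in [2,5])
  i=3: ✗ (none in [3,6])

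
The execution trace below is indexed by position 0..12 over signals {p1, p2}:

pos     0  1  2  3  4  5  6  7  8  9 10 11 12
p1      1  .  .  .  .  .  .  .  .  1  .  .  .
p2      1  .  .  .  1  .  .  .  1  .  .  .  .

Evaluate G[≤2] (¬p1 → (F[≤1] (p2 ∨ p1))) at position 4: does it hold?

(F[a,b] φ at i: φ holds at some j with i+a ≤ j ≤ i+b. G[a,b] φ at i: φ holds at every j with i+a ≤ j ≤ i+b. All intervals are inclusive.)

False

Check (¬p1 → (F[≤1] (p2 ∨ p1))) at every j in [4,6]:
  j=4: antecedent true; consequent holds (witness at 4) → ✓
  j=5: antecedent true; consequent fails (none in [5,6]) → ✗
  j=6: antecedent true; consequent fails (none in [6,7]) → ✗
Fails at j=5 → formula fails.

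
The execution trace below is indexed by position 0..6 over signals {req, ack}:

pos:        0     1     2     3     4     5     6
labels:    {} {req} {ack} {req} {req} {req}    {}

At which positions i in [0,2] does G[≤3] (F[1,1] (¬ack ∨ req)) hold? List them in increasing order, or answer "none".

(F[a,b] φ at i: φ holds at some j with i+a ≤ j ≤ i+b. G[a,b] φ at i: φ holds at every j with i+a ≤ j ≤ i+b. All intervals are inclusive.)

Evaluate at each i in [0,2]:
  i=0: ✗ (fails at j=1)
  i=1: ✗ (fails at j=1)
  i=2: ✓ (all of [2,5])

2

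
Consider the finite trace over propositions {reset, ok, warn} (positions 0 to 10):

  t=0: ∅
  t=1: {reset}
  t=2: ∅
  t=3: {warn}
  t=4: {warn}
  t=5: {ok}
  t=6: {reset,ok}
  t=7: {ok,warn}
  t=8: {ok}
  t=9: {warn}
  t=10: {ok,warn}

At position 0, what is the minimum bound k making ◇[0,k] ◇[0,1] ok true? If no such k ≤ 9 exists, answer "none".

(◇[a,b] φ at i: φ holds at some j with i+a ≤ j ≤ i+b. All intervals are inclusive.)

4

Scan j = 0,1,… for ◇[0,1] ok:
  j=0: fails
  j=1: fails
  j=2: fails
  j=3: fails
  j=4: holds
First hit at j=4, so smallest k = 4-0 = 4.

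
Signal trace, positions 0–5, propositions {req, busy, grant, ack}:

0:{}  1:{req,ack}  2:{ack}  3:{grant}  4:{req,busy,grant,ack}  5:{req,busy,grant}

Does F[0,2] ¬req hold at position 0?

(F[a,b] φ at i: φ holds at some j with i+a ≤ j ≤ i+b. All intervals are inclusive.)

Check ¬req at each j in [0,2]:
  j=0: true
  j=1: false
  j=2: true
Found at j=0 → formula holds.

Holds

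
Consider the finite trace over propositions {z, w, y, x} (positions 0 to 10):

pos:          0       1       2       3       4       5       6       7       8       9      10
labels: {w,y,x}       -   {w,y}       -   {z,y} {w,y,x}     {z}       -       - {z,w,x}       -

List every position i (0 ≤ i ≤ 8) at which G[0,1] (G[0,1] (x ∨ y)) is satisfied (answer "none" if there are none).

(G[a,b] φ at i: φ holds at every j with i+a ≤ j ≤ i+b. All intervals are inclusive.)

none

Evaluate at each i in [0,8]:
  i=0: ✗ (fails at j=0)
  i=1: ✗ (fails at j=1)
  i=2: ✗ (fails at j=2)
  i=3: ✗ (fails at j=3)
  i=4: ✗ (fails at j=5)
  i=5: ✗ (fails at j=5)
  i=6: ✗ (fails at j=6)
  i=7: ✗ (fails at j=7)
  i=8: ✗ (fails at j=8)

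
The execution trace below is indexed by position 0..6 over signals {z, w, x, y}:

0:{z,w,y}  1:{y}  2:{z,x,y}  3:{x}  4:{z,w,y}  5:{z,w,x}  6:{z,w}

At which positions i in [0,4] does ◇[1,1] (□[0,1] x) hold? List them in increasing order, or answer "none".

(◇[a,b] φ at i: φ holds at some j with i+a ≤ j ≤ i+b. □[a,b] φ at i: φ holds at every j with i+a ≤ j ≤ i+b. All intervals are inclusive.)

Evaluate at each i in [0,4]:
  i=0: ✗ (none in [1,1])
  i=1: ✓ (witness j=2)
  i=2: ✗ (none in [3,3])
  i=3: ✗ (none in [4,4])
  i=4: ✗ (none in [5,5])

1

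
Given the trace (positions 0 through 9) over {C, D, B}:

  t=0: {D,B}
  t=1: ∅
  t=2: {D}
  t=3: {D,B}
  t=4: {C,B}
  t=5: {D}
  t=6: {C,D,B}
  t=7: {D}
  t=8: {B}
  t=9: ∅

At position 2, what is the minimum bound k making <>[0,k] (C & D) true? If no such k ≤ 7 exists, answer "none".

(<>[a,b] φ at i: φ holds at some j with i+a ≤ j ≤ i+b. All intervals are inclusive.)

4

Scan j = 2,3,… for (C & D):
  j=2: fails
  j=3: fails
  j=4: fails
  j=5: fails
  j=6: holds
First hit at j=6, so smallest k = 6-2 = 4.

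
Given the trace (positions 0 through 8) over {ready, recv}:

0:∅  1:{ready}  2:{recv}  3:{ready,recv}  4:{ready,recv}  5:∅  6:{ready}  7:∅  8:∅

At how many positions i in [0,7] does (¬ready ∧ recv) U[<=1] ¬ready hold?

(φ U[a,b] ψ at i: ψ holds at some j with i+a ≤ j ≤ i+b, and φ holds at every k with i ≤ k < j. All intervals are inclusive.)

4

Evaluate at each i in [0,7]:
  i=0: ✓ (rhs at j=0)
  i=1: ✗ (lhs fails at k=1 before rhs at j=2)
  i=2: ✓ (rhs at j=2)
  i=3: ✗ (no rhs in [3,4])
  i=4: ✗ (lhs fails at k=4 before rhs at j=5)
  i=5: ✓ (rhs at j=5)
  i=6: ✗ (lhs fails at k=6 before rhs at j=7)
  i=7: ✓ (rhs at j=7)
Positions where it holds: {0, 2, 5, 7} → 4.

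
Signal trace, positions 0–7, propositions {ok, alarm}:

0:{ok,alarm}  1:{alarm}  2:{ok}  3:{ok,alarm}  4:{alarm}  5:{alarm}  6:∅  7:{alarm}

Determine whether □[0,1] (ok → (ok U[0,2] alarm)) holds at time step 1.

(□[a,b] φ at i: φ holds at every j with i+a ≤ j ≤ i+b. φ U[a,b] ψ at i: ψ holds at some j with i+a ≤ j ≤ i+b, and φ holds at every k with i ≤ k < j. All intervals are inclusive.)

Check (ok → (ok U[0,2] alarm)) at every j in [1,2]:
  j=1: antecedent false → ✓
  j=2: antecedent true; consequent holds → ✓
All positions satisfy it → formula holds.

Yes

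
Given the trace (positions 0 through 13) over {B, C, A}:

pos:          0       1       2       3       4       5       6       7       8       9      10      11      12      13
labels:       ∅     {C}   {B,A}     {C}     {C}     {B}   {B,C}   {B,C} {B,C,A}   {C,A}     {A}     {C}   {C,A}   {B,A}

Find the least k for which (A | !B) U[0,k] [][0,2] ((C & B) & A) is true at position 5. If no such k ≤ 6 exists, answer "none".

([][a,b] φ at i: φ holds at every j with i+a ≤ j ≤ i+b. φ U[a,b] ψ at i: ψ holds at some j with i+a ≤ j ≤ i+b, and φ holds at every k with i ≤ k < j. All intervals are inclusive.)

none

Need earliest j ≥ 5 with [][0,2] ((C & B) & A), and (A | !B) at every k in [5,j-1].
  j=5: rhs fails.
  j=6: rhs fails.
  j=7: rhs fails.
  j=8: rhs fails.
  j=9: rhs fails.
  j=10: rhs fails.
  j=11: rhs fails.
No witness within the range → none.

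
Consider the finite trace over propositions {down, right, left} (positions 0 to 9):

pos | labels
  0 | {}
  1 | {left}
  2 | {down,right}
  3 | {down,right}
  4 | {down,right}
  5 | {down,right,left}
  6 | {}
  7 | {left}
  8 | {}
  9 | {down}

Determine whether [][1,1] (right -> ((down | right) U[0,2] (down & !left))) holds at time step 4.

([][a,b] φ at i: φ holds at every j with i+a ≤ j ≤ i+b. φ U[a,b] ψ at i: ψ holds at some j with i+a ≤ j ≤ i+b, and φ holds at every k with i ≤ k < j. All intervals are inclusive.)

Check (right -> ((down | right) U[0,2] (down & !left))) at every j in [5,5]:
  j=5: antecedent true; consequent fails → ✗
Fails at j=5 → formula fails.

Does not hold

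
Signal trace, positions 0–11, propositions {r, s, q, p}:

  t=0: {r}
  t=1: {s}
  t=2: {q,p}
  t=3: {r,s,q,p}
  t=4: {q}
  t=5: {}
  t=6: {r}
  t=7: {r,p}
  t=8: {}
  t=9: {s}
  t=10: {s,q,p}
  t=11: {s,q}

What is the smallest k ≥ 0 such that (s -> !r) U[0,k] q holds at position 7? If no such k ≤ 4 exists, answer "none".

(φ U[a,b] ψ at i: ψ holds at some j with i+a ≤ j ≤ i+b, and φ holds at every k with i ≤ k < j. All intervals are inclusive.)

3

Need earliest j ≥ 7 with q, and (s -> !r) at every k in [7,j-1].
  j=7: rhs fails.
  j=8: rhs fails.
  j=9: rhs fails.
  j=10: rhs holds; lhs holds on [7,9]. k = 3.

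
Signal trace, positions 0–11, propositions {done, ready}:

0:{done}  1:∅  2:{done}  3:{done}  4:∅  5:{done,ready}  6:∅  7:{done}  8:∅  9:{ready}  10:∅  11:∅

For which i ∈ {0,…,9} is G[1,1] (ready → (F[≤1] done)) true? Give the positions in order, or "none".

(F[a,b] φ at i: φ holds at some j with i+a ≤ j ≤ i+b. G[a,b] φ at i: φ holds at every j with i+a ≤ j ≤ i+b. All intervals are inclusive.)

0, 1, 2, 3, 4, 5, 6, 7, 9

Evaluate at each i in [0,9]:
  i=0: ✓ (all of [1,1])
  i=1: ✓ (all of [2,2])
  i=2: ✓ (all of [3,3])
  i=3: ✓ (all of [4,4])
  i=4: ✓ (all of [5,5])
  i=5: ✓ (all of [6,6])
  i=6: ✓ (all of [7,7])
  i=7: ✓ (all of [8,8])
  i=8: ✗ (fails at j=9)
  i=9: ✓ (all of [10,10])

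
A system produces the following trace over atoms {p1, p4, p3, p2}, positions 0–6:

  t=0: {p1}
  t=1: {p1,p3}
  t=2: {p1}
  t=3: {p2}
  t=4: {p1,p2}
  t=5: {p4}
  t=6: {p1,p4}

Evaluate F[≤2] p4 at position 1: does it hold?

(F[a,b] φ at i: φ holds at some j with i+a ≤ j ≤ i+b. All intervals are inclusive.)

No

Check p4 at each j in [1,3]:
  j=1: false
  j=2: false
  j=3: false
No position in the window satisfies it → formula fails.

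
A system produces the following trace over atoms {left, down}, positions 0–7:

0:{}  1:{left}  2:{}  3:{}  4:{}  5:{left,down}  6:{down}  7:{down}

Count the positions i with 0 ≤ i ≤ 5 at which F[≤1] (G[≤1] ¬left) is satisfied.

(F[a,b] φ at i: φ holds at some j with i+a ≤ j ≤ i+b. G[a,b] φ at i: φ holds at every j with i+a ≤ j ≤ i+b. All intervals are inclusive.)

Evaluate at each i in [0,5]:
  i=0: ✗ (none in [0,1])
  i=1: ✓ (witness j=2)
  i=2: ✓ (witness j=2)
  i=3: ✓ (witness j=3)
  i=4: ✗ (none in [4,5])
  i=5: ✓ (witness j=6)
Positions where it holds: {1, 2, 3, 5} → 4.

4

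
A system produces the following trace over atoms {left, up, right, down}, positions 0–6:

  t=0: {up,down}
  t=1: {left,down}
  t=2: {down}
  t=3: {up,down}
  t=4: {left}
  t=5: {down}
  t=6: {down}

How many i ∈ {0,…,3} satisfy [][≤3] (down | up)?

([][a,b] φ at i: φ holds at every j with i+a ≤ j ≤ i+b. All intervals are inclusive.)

1

Evaluate at each i in [0,3]:
  i=0: ✓ (all of [0,3])
  i=1: ✗ (fails at j=4)
  i=2: ✗ (fails at j=4)
  i=3: ✗ (fails at j=4)
Positions where it holds: {0} → 1.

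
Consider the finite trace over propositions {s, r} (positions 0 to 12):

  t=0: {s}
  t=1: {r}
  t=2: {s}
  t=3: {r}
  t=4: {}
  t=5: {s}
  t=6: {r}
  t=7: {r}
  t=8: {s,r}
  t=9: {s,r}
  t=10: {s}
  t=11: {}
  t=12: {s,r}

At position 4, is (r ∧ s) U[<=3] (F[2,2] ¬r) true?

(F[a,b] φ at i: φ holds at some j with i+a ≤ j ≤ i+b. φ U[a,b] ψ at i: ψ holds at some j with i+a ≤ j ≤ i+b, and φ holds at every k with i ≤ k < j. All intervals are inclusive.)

Need some j in [4,7] with F[2,2] ¬r, and (r ∧ s) at every k in [4,j-1].
  j=4: F[2,2] ¬r — fails (none in [6,6]).
  j=5: F[2,2] ¬r — fails (none in [7,7]).
  j=6: F[2,2] ¬r — fails (none in [8,8]).
  j=7: F[2,2] ¬r — fails (none in [9,9]).
No j in the window works → until fails.

False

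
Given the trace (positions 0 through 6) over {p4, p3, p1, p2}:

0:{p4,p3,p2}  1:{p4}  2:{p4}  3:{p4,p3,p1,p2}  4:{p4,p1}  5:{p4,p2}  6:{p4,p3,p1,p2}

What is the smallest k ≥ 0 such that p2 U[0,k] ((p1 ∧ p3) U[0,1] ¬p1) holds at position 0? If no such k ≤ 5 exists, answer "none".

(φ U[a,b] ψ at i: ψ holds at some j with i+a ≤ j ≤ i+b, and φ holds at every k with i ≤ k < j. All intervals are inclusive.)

Need earliest j ≥ 0 with ((p1 ∧ p3) U[0,1] ¬p1), and p2 at every k in [0,j-1].
  j=0: rhs holds (empty prefix). k = 0.

0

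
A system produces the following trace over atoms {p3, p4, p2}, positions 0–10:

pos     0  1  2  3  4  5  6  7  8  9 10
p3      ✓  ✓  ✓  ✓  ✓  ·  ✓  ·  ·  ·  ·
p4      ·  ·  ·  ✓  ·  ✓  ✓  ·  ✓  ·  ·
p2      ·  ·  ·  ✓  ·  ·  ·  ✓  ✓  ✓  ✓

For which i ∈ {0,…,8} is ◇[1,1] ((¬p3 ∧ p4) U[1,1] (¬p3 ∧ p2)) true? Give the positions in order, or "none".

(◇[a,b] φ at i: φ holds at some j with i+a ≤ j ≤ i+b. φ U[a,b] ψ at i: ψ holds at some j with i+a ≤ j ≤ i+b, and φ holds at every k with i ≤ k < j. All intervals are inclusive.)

7

Evaluate at each i in [0,8]:
  i=0: ✗ (none in [1,1])
  i=1: ✗ (none in [2,2])
  i=2: ✗ (none in [3,3])
  i=3: ✗ (none in [4,4])
  i=4: ✗ (none in [5,5])
  i=5: ✗ (none in [6,6])
  i=6: ✗ (none in [7,7])
  i=7: ✓ (witness j=8)
  i=8: ✗ (none in [9,9])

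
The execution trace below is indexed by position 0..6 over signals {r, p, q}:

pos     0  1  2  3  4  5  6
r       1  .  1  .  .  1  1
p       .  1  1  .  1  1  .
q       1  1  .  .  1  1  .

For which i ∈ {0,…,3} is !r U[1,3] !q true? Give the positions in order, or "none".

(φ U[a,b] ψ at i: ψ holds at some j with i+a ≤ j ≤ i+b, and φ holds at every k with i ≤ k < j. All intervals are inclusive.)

Evaluate at each i in [0,3]:
  i=0: ✗ (lhs fails at k=0 before rhs at j=2)
  i=1: ✓ (rhs at j=2; lhs holds on [1,1])
  i=2: ✗ (lhs fails at k=2 before rhs at j=3)
  i=3: ✗ (lhs fails at k=5 before rhs at j=6)

1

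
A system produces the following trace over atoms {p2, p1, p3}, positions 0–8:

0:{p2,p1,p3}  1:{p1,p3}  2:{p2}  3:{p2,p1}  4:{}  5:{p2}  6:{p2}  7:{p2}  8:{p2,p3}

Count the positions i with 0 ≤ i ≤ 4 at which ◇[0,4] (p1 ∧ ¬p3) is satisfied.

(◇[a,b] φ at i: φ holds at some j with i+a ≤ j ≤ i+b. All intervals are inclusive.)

4

Evaluate at each i in [0,4]:
  i=0: ✓ (witness j=3)
  i=1: ✓ (witness j=3)
  i=2: ✓ (witness j=3)
  i=3: ✓ (witness j=3)
  i=4: ✗ (none in [4,8])
Positions where it holds: {0, 1, 2, 3} → 4.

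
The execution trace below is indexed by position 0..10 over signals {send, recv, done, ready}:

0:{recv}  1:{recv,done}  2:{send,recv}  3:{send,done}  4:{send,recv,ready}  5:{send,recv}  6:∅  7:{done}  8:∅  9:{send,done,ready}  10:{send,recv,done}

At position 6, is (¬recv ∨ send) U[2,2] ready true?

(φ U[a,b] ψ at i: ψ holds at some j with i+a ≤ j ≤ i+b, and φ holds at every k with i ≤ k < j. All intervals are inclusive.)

Does not hold

Need some j in [8,8] with ready, and (¬recv ∨ send) at every k in [6,j-1].
  j=8: ready false.
No j in the window works → until fails.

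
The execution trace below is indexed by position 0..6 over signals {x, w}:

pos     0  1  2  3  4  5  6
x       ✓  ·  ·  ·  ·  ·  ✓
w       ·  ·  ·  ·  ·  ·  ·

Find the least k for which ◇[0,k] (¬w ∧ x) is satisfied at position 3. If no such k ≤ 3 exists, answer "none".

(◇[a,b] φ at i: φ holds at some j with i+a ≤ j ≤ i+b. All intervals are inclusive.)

Scan j = 3,4,… for (¬w ∧ x):
  j=3: fails
  j=4: fails
  j=5: fails
  j=6: holds
First hit at j=6, so smallest k = 6-3 = 3.

3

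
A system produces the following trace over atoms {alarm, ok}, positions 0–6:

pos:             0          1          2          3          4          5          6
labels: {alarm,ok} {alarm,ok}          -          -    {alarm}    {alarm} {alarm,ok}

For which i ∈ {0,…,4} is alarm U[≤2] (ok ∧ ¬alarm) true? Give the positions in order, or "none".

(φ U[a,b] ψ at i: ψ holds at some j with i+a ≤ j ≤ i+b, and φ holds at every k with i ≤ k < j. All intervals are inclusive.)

none

Evaluate at each i in [0,4]:
  i=0: ✗ (no rhs in [0,2])
  i=1: ✗ (no rhs in [1,3])
  i=2: ✗ (no rhs in [2,4])
  i=3: ✗ (no rhs in [3,5])
  i=4: ✗ (no rhs in [4,6])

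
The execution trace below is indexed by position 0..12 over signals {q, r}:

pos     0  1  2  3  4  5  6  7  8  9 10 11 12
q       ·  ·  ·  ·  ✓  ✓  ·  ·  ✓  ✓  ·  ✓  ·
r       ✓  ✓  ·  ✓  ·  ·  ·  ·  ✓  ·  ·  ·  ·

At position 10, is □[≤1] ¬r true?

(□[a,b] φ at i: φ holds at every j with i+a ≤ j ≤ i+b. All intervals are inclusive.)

Check ¬r at every j in [10,11]:
  j=10: true
  j=11: true
All positions satisfy it → formula holds.

Holds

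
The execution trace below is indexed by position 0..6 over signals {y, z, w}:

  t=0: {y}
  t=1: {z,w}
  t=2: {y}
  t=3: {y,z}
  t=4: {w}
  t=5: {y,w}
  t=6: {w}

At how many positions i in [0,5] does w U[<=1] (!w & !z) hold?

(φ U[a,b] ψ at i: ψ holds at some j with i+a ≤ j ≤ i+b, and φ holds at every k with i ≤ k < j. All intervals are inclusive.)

Evaluate at each i in [0,5]:
  i=0: ✓ (rhs at j=0)
  i=1: ✓ (rhs at j=2; lhs holds on [1,1])
  i=2: ✓ (rhs at j=2)
  i=3: ✗ (no rhs in [3,4])
  i=4: ✗ (no rhs in [4,5])
  i=5: ✗ (no rhs in [5,6])
Positions where it holds: {0, 1, 2} → 3.

3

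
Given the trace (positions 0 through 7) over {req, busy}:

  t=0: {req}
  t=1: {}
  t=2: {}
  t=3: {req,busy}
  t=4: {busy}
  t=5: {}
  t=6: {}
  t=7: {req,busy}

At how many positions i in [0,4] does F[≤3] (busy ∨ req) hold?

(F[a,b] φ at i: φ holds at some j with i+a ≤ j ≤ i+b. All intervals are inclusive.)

5

Evaluate at each i in [0,4]:
  i=0: ✓ (witness j=0)
  i=1: ✓ (witness j=3)
  i=2: ✓ (witness j=3)
  i=3: ✓ (witness j=3)
  i=4: ✓ (witness j=4)
Positions where it holds: {0, 1, 2, 3, 4} → 5.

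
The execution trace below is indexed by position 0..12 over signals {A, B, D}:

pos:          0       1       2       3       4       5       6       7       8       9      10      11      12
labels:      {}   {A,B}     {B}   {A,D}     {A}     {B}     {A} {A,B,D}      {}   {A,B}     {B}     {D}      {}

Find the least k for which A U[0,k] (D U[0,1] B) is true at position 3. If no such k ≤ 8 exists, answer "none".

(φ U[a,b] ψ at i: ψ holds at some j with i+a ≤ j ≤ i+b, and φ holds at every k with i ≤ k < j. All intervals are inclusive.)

Need earliest j ≥ 3 with (D U[0,1] B), and A at every k in [3,j-1].
  j=3: rhs fails.
  j=4: rhs fails.
  j=5: rhs holds; lhs holds on [3,4]. k = 2.

2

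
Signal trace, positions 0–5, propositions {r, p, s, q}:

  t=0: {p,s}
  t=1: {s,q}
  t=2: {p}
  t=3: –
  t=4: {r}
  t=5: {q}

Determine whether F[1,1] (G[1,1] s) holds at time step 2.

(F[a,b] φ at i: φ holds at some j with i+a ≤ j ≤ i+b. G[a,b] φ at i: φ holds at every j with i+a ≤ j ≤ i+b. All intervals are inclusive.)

Check G[1,1] s at each j in [3,3]:
  j=3: fails at 4
No position in the window satisfies it → formula fails.

False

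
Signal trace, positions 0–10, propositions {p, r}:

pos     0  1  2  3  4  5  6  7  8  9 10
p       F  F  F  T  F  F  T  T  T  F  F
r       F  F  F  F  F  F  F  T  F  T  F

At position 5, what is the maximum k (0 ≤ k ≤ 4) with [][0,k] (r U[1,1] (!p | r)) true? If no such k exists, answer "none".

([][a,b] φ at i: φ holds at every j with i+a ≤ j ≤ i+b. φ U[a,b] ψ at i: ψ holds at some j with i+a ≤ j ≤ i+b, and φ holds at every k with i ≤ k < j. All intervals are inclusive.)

none

(r U[1,1] (!p | r)) must hold from j=5 onward; find where it first fails.
  j=5: fails → no k works.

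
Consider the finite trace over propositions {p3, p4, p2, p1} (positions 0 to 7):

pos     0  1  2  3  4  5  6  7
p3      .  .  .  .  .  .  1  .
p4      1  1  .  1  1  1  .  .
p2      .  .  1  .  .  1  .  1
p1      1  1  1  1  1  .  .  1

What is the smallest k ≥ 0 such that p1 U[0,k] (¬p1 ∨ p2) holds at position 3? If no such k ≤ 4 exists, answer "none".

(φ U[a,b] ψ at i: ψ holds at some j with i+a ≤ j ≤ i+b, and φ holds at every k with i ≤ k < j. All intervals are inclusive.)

Need earliest j ≥ 3 with (¬p1 ∨ p2), and p1 at every k in [3,j-1].
  j=3: rhs fails.
  j=4: rhs fails.
  j=5: rhs holds; lhs holds on [3,4]. k = 2.

2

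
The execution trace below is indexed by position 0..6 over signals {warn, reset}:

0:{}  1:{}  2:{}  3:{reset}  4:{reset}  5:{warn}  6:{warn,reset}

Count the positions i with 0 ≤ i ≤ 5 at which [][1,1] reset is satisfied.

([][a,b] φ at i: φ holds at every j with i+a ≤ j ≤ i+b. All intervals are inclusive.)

Evaluate at each i in [0,5]:
  i=0: ✗ (fails at j=1)
  i=1: ✗ (fails at j=2)
  i=2: ✓ (all of [3,3])
  i=3: ✓ (all of [4,4])
  i=4: ✗ (fails at j=5)
  i=5: ✓ (all of [6,6])
Positions where it holds: {2, 3, 5} → 3.

3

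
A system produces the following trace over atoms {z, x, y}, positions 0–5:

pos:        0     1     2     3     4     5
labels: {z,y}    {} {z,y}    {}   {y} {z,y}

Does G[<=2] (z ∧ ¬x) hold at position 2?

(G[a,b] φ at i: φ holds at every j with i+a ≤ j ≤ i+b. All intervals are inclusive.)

Check (z ∧ ¬x) at every j in [2,4]:
  j=2: true
  j=3: false
  j=4: false
Fails at j=3 → formula fails.

Does not hold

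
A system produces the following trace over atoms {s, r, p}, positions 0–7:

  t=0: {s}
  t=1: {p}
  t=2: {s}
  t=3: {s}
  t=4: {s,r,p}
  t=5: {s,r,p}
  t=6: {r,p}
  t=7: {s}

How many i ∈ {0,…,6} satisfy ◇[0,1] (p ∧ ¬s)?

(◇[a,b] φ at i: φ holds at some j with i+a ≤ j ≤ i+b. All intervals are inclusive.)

Evaluate at each i in [0,6]:
  i=0: ✓ (witness j=1)
  i=1: ✓ (witness j=1)
  i=2: ✗ (none in [2,3])
  i=3: ✗ (none in [3,4])
  i=4: ✗ (none in [4,5])
  i=5: ✓ (witness j=6)
  i=6: ✓ (witness j=6)
Positions where it holds: {0, 1, 5, 6} → 4.

4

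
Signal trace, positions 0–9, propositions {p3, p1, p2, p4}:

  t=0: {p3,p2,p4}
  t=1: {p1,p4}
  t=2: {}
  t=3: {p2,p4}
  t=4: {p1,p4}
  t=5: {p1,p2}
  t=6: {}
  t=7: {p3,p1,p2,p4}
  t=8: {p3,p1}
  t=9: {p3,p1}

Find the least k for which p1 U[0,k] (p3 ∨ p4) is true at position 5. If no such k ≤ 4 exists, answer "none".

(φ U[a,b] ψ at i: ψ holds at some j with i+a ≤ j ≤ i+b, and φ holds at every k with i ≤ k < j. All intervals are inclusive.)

none

Need earliest j ≥ 5 with (p3 ∨ p4), and p1 at every k in [5,j-1].
  j=5: rhs fails.
  j=6: rhs fails.
  j=7: rhs holds but lhs fails at k=6.
  j=8: rhs holds but lhs fails at k=6.
  j=9: rhs holds but lhs fails at k=6.
No witness within the range → none.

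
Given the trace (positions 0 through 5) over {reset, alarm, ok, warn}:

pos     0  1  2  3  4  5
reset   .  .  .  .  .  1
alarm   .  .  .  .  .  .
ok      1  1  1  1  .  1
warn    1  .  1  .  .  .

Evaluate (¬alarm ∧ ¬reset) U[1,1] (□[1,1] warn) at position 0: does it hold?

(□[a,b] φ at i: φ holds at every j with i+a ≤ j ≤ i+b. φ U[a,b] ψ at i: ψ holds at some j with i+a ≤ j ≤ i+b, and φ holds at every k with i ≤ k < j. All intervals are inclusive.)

Need some j in [1,1] with □[1,1] warn, and (¬alarm ∧ ¬reset) at every k in [0,j-1].
  j=1: □[1,1] warn holds; (¬alarm ∧ ¬reset) holds at every k in [0,0] → satisfied.

True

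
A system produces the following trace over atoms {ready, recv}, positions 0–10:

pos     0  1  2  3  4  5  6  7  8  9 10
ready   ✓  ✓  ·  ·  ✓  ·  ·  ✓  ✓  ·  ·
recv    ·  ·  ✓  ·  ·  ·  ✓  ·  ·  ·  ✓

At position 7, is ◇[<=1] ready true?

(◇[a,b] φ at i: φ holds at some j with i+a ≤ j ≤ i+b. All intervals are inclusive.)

Yes

Check ready at each j in [7,8]:
  j=7: true
  j=8: true
Found at j=7 → formula holds.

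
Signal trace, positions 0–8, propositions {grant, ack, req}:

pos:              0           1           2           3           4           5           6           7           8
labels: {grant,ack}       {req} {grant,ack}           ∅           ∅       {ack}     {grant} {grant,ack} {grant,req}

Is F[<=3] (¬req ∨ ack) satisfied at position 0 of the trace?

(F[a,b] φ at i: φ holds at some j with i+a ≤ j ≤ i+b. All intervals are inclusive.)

Check (¬req ∨ ack) at each j in [0,3]:
  j=0: true
  j=1: false
  j=2: true
  j=3: true
Found at j=0 → formula holds.

Holds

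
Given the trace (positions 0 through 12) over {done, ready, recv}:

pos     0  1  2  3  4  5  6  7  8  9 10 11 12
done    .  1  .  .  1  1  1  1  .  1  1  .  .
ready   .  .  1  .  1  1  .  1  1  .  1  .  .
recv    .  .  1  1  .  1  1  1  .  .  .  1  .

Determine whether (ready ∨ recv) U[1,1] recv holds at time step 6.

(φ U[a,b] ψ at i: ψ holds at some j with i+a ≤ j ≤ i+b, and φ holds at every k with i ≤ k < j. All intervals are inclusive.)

True

Need some j in [7,7] with recv, and (ready ∨ recv) at every k in [6,j-1].
  j=7: recv holds; (ready ∨ recv) holds at every k in [6,6] → satisfied.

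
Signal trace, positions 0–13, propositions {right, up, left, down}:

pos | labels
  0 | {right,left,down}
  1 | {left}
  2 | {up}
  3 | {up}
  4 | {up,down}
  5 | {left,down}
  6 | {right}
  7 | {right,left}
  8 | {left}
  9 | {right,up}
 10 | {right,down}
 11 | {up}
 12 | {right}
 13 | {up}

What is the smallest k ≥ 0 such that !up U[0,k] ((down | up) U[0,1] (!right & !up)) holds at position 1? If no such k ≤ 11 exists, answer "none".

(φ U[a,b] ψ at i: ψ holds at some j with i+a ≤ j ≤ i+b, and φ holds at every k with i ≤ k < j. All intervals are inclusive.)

Need earliest j ≥ 1 with ((down | up) U[0,1] (!right & !up)), and !up at every k in [1,j-1].
  j=1: rhs holds (empty prefix). k = 0.

0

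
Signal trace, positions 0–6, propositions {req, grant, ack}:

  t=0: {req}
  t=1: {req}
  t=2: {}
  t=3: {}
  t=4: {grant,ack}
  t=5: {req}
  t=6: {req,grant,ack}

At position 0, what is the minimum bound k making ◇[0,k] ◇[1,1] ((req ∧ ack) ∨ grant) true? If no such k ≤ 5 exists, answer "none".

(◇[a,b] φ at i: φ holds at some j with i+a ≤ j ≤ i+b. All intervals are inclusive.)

3

Scan j = 0,1,… for ◇[1,1] ((req ∧ ack) ∨ grant):
  j=0: fails
  j=1: fails
  j=2: fails
  j=3: holds
First hit at j=3, so smallest k = 3-0 = 3.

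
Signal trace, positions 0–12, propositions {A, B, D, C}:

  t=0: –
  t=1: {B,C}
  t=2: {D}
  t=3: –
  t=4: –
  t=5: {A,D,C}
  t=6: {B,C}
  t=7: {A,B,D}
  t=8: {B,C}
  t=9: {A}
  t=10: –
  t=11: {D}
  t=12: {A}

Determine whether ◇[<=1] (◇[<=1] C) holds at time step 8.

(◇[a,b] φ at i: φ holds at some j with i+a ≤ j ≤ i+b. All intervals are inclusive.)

Check ◇[<=1] C at each j in [8,9]:
  j=8: holds (witness at 8)
  j=9: fails (none in [9,10])
Found at j=8 → formula holds.

True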